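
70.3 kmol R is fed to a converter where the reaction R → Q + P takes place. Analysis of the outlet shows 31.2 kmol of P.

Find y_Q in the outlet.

For P: n = n₀ + 1ξ → 31.2 = 0 + 1ξ, giving ξ = 31.2 kmol.
Outlet amounts (n = n₀ + ν ξ):
  R: 70.3 − 1(31.2) = 39.1
  Q: 0 + 1(31.2) = 31.2
  P: 0 + 1(31.2) = 31.2
Total out = 101.5 kmol; y_Q = 31.2 / 101.5 = 0.3074.

0.307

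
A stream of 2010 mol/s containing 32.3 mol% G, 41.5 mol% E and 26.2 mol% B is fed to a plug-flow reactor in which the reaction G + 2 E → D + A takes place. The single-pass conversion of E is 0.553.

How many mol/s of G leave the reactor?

419 mol/s

E reacted = 0.553 × 834.1 = 461.3 mol/s; ν_E = −2, so ξ = 461.3/2 = 230.6 mol/s.
Outlet amounts (n = n₀ + ν ξ):
  G: 649.2 − 1(230.6) = 418.6
  E: 834.1 − 2(230.6) = 372.9
  D: 0 + 1(230.6) = 230.6
  A: 0 + 1(230.6) = 230.6
  B: 526.6 (inert)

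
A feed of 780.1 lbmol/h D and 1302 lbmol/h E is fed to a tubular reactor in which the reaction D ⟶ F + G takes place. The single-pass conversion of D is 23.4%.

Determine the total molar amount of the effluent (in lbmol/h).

2260 lbmol/h

D reacted = 0.234 × 780.1 = 182.5 lbmol/h; ν_D = −1, so ξ = 182.5/1 = 182.5 lbmol/h.
Outlet amounts (n = n₀ + ν ξ):
  D: 780.1 − 1(182.5) = 597.6
  F: 0 + 1(182.5) = 182.5
  G: 0 + 1(182.5) = 182.5
  E: 1302 (inert)
Total out = 597.6 + 182.5 + 182.5 + 1302 = 2265 lbmol/h.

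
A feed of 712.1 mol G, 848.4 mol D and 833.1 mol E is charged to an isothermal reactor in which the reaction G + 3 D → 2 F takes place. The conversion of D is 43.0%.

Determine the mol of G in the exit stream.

D reacted = 0.43 × 848.4 = 364.8 mol; ν_D = −3, so ξ = 364.8/3 = 121.6 mol.
Outlet amounts (n = n₀ + ν ξ):
  G: 712.1 − 1(121.6) = 590.5
  D: 848.4 − 3(121.6) = 483.6
  F: 0 + 2(121.6) = 243.2
  E: 833.1 (inert)

590 mol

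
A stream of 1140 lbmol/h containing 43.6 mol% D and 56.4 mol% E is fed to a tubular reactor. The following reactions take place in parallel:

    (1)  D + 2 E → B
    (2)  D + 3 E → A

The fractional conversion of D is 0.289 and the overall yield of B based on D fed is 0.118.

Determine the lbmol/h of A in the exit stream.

85 lbmol/h

Yield of B: 1ξ₁ / 497 = 0.118 → ξ₁ = 58.65 lbmol/h.
Conversion of D: 1ξ₁ + 1ξ₂ = 0.289 × 497 = 143.6 → ξ₂ = 84.99 lbmol/h.
Outlet amounts (n = n₀ + Σ ν·ξ):
  D: 497 − 1(58.65) − 1(84.99) = 353.4
  E: 643 − 2(58.65) − 3(84.99) = 270.7
  B: 0 + 1(58.65) = 58.65
  A: 0 + 1(84.99) = 84.99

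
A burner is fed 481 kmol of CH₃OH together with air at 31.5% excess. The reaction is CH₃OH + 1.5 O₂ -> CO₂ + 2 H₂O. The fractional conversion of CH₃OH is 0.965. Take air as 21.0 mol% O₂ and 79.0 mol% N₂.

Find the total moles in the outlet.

Stoichiometric O₂ = 1.5 × 481 = 721.5 kmol; O₂ fed = 721.5 × 1.315 = 948.8 kmol.
N₂ fed = 948.8 × 79/21 = 3569 kmol.
Fuel reacted = 0.965 × 481 → ξ = 464.2 kmol.
Outlet (n = n₀ + ν ξ):
  CH₃OH: 481 − 1(464.2) = 16.84
  O₂: 948.8 − 1.5(464.2) = 252.5
  N₂: 3569 (inert)
  CO₂: 0 + 1(464.2) = 464.2
  H₂O: 0 + 2(464.2) = 928.3
Total out = 16.84 + 252.5 + 3569 + 464.2 + 928.3 = 5231 kmol.

5230 kmol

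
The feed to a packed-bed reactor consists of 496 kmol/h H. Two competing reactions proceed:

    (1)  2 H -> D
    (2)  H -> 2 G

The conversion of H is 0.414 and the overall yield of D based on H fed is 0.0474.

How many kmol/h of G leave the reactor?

317 kmol/h

Yield of D: 1ξ₁ / 496 = 0.0474 → ξ₁ = 23.51 kmol/h.
Conversion of H: 2ξ₁ + 1ξ₂ = 0.414 × 496 = 205.3 → ξ₂ = 158.3 kmol/h.
Outlet amounts (n = n₀ + Σ ν·ξ):
  H: 496 − 2(23.51) − 1(158.3) = 290.7
  D: 0 + 1(23.51) = 23.51
  G: 0 + 2(158.3) = 316.6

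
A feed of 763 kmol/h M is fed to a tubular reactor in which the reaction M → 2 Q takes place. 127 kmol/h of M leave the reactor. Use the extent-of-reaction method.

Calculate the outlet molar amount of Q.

For M: n = n₀ − 1ξ → 127 = 763 − 1ξ, giving ξ = 636 kmol/h.
Outlet amounts (n = n₀ + ν ξ):
  M: 763 − 1(636) = 127
  Q: 0 + 2(636) = 1272

1270 kmol/h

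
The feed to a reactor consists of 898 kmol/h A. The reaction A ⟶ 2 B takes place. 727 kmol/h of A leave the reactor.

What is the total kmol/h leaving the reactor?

For A: n = n₀ − 1ξ → 727 = 898 − 1ξ, giving ξ = 171 kmol/h.
Outlet amounts (n = n₀ + ν ξ):
  A: 898 − 1(171) = 727
  B: 0 + 2(171) = 342
Total out = 727 + 342 = 1069 kmol/h.

1070 kmol/h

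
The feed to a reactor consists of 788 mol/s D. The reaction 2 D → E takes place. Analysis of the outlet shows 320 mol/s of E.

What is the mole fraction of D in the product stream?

For E: n = n₀ + 1ξ → 320 = 0 + 1ξ, giving ξ = 320 mol/s.
Outlet amounts (n = n₀ + ν ξ):
  D: 788 − 2(320) = 148
  E: 0 + 1(320) = 320
Total out = 468 mol/s; y_D = 148 / 468 = 0.3162.

0.316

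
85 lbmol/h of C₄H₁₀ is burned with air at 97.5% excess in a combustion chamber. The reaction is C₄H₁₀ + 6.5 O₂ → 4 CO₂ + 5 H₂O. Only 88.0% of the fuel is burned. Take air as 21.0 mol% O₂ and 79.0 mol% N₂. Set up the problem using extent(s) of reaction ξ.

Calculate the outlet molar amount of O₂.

605 lbmol/h

Stoichiometric O₂ = 6.5 × 85 = 552.5 lbmol/h; O₂ fed = 552.5 × 1.975 = 1091 lbmol/h.
N₂ fed = 1091 × 79/21 = 4105 lbmol/h.
Fuel reacted = 0.88 × 85 → ξ = 74.8 lbmol/h.
Outlet (n = n₀ + ν ξ):
  C₄H₁₀: 85 − 1(74.8) = 10.2
  O₂: 1091 − 6.5(74.8) = 605
  N₂: 4105 (inert)
  CO₂: 0 + 4(74.8) = 299.2
  H₂O: 0 + 5(74.8) = 374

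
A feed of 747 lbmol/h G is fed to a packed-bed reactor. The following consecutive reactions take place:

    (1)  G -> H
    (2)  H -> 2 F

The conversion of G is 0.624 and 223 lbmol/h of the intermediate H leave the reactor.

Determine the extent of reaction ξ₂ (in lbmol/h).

Conversion of G: G consumed = 1ξ₁ = 0.624 × 747 → ξ₁ = 466.1 lbmol/h.
H balance: n_H = 0 + 1ξ₁ − 1ξ₂ = 223 → ξ₂ = (1·466.1 − 223)/1 = 243.1 lbmol/h.
Outlet amounts (n = n₀ + Σ ν·ξ):
  G: 747 − 1(466.1) = 280.9
  H: 0 + 1(466.1) − 1(243.1) = 223
  F: 0 + 2(243.1) = 486.3

ξ₂ = 243 lbmol/h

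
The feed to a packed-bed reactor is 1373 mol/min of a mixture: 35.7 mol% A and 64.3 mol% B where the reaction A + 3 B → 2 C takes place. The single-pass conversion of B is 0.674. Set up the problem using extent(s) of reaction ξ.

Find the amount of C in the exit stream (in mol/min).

B reacted = 0.674 × 882.8 = 595 mol/min; ν_B = −3, so ξ = 595/3 = 198.3 mol/min.
Outlet amounts (n = n₀ + ν ξ):
  A: 490.2 − 1(198.3) = 291.8
  B: 882.8 − 3(198.3) = 287.8
  C: 0 + 2(198.3) = 396.7

397 mol/min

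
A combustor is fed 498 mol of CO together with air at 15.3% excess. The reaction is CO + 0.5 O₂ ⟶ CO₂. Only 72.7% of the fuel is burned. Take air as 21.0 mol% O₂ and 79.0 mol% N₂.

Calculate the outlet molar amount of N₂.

1080 mol

Stoichiometric O₂ = 0.5 × 498 = 249 mol; O₂ fed = 249 × 1.153 = 287.1 mol.
N₂ fed = 287.1 × 79/21 = 1080 mol.
Fuel reacted = 0.727 × 498 → ξ = 362 mol.
Outlet (n = n₀ + ν ξ):
  CO: 498 − 1(362) = 136
  O₂: 287.1 − 0.5(362) = 106.1
  N₂: 1080 (inert)
  CO₂: 0 + 1(362) = 362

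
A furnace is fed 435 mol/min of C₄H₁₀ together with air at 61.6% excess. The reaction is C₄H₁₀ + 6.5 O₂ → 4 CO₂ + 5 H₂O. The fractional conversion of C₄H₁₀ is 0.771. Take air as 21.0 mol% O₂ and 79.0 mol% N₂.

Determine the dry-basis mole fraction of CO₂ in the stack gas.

0.0638

Stoichiometric O₂ = 6.5 × 435 = 2828 mol/min; O₂ fed = 2828 × 1.616 = 4569 mol/min.
N₂ fed = 4569 × 79/21 = 17190 mol/min.
Fuel reacted = 0.771 × 435 → ξ = 335.4 mol/min.
Outlet (n = n₀ + ν ξ):
  C₄H₁₀: 435 − 1(335.4) = 99.62
  O₂: 4569 − 6.5(335.4) = 2389
  N₂: 17190 (inert)
  CO₂: 0 + 4(335.4) = 1342
  H₂O: 0 + 5(335.4) = 1677
Dry total = 21020 mol/min; y_CO₂ (dry) = 1342 / 21020 = 0.06382.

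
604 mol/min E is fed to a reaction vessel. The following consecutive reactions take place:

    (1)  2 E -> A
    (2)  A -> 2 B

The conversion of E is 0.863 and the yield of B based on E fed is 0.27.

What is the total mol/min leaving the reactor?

Conversion of E: E consumed = 2ξ₁ = 0.863 × 604 → ξ₁ = 260.6 mol/min.
Yield of B: 2ξ₂ / 604 = 0.27 → ξ₂ = 81.54 mol/min.
Outlet amounts (n = n₀ + Σ ν·ξ):
  E: 604 − 2(260.6) = 82.75
  A: 0 + 1(260.6) − 1(81.54) = 179.1
  B: 0 + 2(81.54) = 163.1
Total out = 82.75 + 179.1 + 163.1 = 424.9 mol/min.

425 mol/min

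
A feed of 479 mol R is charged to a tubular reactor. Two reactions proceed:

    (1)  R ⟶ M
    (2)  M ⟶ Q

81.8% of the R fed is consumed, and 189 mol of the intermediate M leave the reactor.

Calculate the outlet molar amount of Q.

Conversion of R: R consumed = 1ξ₁ = 0.818 × 479 → ξ₁ = 391.8 mol.
M balance: n_M = 0 + 1ξ₁ − 1ξ₂ = 189 → ξ₂ = (1·391.8 − 189)/1 = 202.8 mol.
Outlet amounts (n = n₀ + Σ ν·ξ):
  R: 479 − 1(391.8) = 87.18
  M: 0 + 1(391.8) − 1(202.8) = 189
  Q: 0 + 1(202.8) = 202.8

203 mol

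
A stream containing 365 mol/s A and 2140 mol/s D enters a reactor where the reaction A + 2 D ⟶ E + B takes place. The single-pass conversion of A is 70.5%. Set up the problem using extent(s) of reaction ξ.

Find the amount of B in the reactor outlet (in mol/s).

257 mol/s

A reacted = 0.705 × 365 = 257.3 mol/s; ν_A = −1, so ξ = 257.3/1 = 257.3 mol/s.
Outlet amounts (n = n₀ + ν ξ):
  A: 365 − 1(257.3) = 107.7
  D: 2140 − 2(257.3) = 1625
  E: 0 + 1(257.3) = 257.3
  B: 0 + 1(257.3) = 257.3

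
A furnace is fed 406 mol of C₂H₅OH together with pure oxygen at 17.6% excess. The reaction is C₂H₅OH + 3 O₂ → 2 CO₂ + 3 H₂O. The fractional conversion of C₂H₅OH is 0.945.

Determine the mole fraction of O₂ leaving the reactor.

Stoichiometric O₂ = 3 × 406 = 1218 mol; O₂ fed = 1218 × 1.176 = 1432 mol.
Fuel reacted = 0.945 × 406 → ξ = 383.7 mol.
Outlet (n = n₀ + ν ξ):
  C₂H₅OH: 406 − 1(383.7) = 22.33
  O₂: 1432 − 3(383.7) = 281.4
  CO₂: 0 + 2(383.7) = 767.3
  H₂O: 0 + 3(383.7) = 1151
Total out = 2222 mol; y_O₂ = 281.4 / 2222 = 0.1266.

0.127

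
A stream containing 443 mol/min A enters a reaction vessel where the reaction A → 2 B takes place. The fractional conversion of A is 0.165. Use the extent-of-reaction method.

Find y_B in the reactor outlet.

A reacted = 0.165 × 443 = 73.09 mol/min; ν_A = −1, so ξ = 73.09/1 = 73.09 mol/min.
Outlet amounts (n = n₀ + ν ξ):
  A: 443 − 1(73.09) = 369.9
  B: 0 + 2(73.09) = 146.2
Total out = 516.1 mol/min; y_B = 146.2 / 516.1 = 0.2833.

0.283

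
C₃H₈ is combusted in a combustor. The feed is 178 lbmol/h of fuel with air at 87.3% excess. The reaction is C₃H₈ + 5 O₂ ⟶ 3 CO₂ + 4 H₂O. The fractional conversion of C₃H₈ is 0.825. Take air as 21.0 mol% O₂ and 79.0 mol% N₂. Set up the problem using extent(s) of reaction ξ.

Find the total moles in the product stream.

Stoichiometric O₂ = 5 × 178 = 890 lbmol/h; O₂ fed = 890 × 1.873 = 1667 lbmol/h.
N₂ fed = 1667 × 79/21 = 6271 lbmol/h.
Fuel reacted = 0.825 × 178 → ξ = 146.8 lbmol/h.
Outlet (n = n₀ + ν ξ):
  C₃H₈: 178 − 1(146.8) = 31.15
  O₂: 1667 − 5(146.8) = 932.7
  N₂: 6271 (inert)
  CO₂: 0 + 3(146.8) = 440.5
  H₂O: 0 + 4(146.8) = 587.4
Total out = 31.15 + 932.7 + 6271 + 440.5 + 587.4 = 8263 lbmol/h.

8260 lbmol/h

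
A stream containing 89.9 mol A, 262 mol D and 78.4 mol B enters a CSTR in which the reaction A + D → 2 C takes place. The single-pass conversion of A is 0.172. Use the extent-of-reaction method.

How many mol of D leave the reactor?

A reacted = 0.172 × 89.9 = 15.46 mol; ν_A = −1, so ξ = 15.46/1 = 15.46 mol.
Outlet amounts (n = n₀ + ν ξ):
  A: 89.9 − 1(15.46) = 74.44
  D: 262 − 1(15.46) = 246.5
  C: 0 + 2(15.46) = 30.93
  B: 78.4 (inert)

247 mol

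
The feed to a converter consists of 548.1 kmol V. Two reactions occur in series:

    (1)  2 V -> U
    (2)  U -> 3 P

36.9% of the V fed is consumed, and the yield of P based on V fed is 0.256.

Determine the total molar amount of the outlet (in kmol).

Conversion of V: V consumed = 2ξ₁ = 0.369 × 548.1 → ξ₁ = 101.1 kmol.
Yield of P: 3ξ₂ / 548.1 = 0.256 → ξ₂ = 46.77 kmol.
Outlet amounts (n = n₀ + Σ ν·ξ):
  V: 548.1 − 2(101.1) = 345.9
  U: 0 + 1(101.1) − 1(46.77) = 54.35
  P: 0 + 3(46.77) = 140.3
Total out = 345.9 + 54.35 + 140.3 = 540.5 kmol.

541 kmol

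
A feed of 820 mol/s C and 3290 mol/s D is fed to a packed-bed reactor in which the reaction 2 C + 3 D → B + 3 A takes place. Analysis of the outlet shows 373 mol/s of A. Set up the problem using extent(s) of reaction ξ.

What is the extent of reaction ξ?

For A: n = n₀ + 3ξ → 373 = 0 + 3ξ, giving ξ = 124.3 mol/s.
Outlet amounts (n = n₀ + ν ξ):
  C: 820 − 2(124.3) = 571.3
  D: 3290 − 3(124.3) = 2917
  B: 0 + 1(124.3) = 124.3
  A: 0 + 3(124.3) = 373

ξ = 124 mol/s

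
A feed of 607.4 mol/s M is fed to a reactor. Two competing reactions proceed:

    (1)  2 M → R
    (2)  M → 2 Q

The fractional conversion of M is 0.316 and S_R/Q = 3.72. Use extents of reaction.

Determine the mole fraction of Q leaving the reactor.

0.0456

Conversion of M: M consumed = 0.316 × 607.4 = 191.9 mol/s = 2ξ₁ + 1ξ₂.
Selectivity: 1ξ₁ / (2ξ₂) = 3.72 → ξ₁ = 7.44 ξ₂.
Substitute: (2·7.44 + 1) ξ₂ = 191.9 → ξ₂ = 12.09 mol/s, ξ₁ = 89.93 mol/s.
Outlet amounts (n = n₀ + Σ ν·ξ):
  M: 607.4 − 2(89.93) − 1(12.09) = 415.5
  R: 0 + 1(89.93) = 89.93
  Q: 0 + 2(12.09) = 24.17
Total out = 529.6 mol/s; y_Q = 24.17 / 529.6 = 0.04565.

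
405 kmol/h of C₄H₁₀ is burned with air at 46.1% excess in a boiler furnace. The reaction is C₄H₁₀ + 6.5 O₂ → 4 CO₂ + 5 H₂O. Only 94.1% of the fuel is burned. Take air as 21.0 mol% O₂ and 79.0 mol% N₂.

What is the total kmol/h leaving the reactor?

Stoichiometric O₂ = 6.5 × 405 = 2632 kmol/h; O₂ fed = 2632 × 1.461 = 3846 kmol/h.
N₂ fed = 3846 × 79/21 = 14470 kmol/h.
Fuel reacted = 0.941 × 405 → ξ = 381.1 kmol/h.
Outlet (n = n₀ + ν ξ):
  C₄H₁₀: 405 − 1(381.1) = 23.9
  O₂: 3846 − 6.5(381.1) = 1369
  N₂: 14470 (inert)
  CO₂: 0 + 4(381.1) = 1524
  H₂O: 0 + 5(381.1) = 1906
Total out = 23.9 + 1369 + 14470 + 1524 + 1906 = 19290 kmol/h.

19300 kmol/h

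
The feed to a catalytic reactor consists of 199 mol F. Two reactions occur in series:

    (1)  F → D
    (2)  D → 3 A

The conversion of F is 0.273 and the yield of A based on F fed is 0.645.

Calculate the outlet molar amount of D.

11.5 mol

Conversion of F: F consumed = 1ξ₁ = 0.273 × 199 → ξ₁ = 54.33 mol.
Yield of A: 3ξ₂ / 199 = 0.645 → ξ₂ = 42.78 mol.
Outlet amounts (n = n₀ + Σ ν·ξ):
  F: 199 − 1(54.33) = 144.7
  D: 0 + 1(54.33) − 1(42.78) = 11.54
  A: 0 + 3(42.78) = 128.4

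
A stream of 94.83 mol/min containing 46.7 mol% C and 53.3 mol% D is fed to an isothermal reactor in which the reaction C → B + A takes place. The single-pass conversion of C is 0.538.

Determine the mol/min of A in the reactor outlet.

C reacted = 0.538 × 44.29 = 23.83 mol/min; ν_C = −1, so ξ = 23.83/1 = 23.83 mol/min.
Outlet amounts (n = n₀ + ν ξ):
  C: 44.29 − 1(23.83) = 20.46
  B: 0 + 1(23.83) = 23.83
  A: 0 + 1(23.83) = 23.83
  D: 50.54 (inert)

23.8 mol/min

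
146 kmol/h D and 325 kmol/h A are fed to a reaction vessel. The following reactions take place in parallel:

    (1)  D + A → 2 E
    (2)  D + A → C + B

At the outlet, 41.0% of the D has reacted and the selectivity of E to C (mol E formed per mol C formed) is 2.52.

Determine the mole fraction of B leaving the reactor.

0.0562

Conversion of D: D consumed = 0.41 × 146 = 59.86 kmol/h = 1ξ₁ + 1ξ₂.
Selectivity: 2ξ₁ / (1ξ₂) = 2.52 → ξ₁ = 1.26 ξ₂.
Substitute: (1·1.26 + 1) ξ₂ = 59.86 → ξ₂ = 26.49 kmol/h, ξ₁ = 33.37 kmol/h.
Outlet amounts (n = n₀ + Σ ν·ξ):
  D: 146 − 1(33.37) − 1(26.49) = 86.14
  A: 325 − 1(33.37) − 1(26.49) = 265.1
  E: 0 + 2(33.37) = 66.75
  C: 0 + 1(26.49) = 26.49
  B: 0 + 1(26.49) = 26.49
Total out = 471 kmol/h; y_B = 26.49 / 471 = 0.05624.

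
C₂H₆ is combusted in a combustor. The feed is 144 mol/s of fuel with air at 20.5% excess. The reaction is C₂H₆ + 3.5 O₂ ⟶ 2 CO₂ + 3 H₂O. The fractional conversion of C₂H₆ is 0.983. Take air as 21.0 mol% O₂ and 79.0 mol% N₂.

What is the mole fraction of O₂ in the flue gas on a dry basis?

0.0417

Stoichiometric O₂ = 3.5 × 144 = 504 mol/s; O₂ fed = 504 × 1.205 = 607.3 mol/s.
N₂ fed = 607.3 × 79/21 = 2285 mol/s.
Fuel reacted = 0.983 × 144 → ξ = 141.6 mol/s.
Outlet (n = n₀ + ν ξ):
  C₂H₆: 144 − 1(141.6) = 2.448
  O₂: 607.3 − 3.5(141.6) = 111.9
  N₂: 2285 (inert)
  CO₂: 0 + 2(141.6) = 283.1
  H₂O: 0 + 3(141.6) = 424.7
Dry total = 2682 mol/s; y_O₂ (dry) = 111.9 / 2682 = 0.04172.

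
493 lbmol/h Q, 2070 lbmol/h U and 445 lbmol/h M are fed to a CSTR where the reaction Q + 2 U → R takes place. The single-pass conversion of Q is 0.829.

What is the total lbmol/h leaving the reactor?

Q reacted = 0.829 × 493 = 408.7 lbmol/h; ν_Q = −1, so ξ = 408.7/1 = 408.7 lbmol/h.
Outlet amounts (n = n₀ + ν ξ):
  Q: 493 − 1(408.7) = 84.3
  U: 2070 − 2(408.7) = 1253
  R: 0 + 1(408.7) = 408.7
  M: 445 (inert)
Total out = 84.3 + 1253 + 408.7 + 445 = 2191 lbmol/h.

2190 lbmol/h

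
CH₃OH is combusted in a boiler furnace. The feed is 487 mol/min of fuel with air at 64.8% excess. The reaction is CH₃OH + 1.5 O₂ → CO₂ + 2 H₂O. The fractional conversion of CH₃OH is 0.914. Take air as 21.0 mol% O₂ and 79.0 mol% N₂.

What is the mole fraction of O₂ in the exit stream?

Stoichiometric O₂ = 1.5 × 487 = 730.5 mol/min; O₂ fed = 730.5 × 1.648 = 1204 mol/min.
N₂ fed = 1204 × 79/21 = 4529 mol/min.
Fuel reacted = 0.914 × 487 → ξ = 445.1 mol/min.
Outlet (n = n₀ + ν ξ):
  CH₃OH: 487 − 1(445.1) = 41.88
  O₂: 1204 − 1.5(445.1) = 536.2
  N₂: 4529 (inert)
  CO₂: 0 + 1(445.1) = 445.1
  H₂O: 0 + 2(445.1) = 890.2
Total out = 6442 mol/min; y_O₂ = 536.2 / 6442 = 0.08323.

0.0832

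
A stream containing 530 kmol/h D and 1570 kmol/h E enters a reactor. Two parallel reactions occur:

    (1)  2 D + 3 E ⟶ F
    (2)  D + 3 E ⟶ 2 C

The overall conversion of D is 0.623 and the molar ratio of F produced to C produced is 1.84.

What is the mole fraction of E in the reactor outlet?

Conversion of D: D consumed = 0.623 × 530 = 330.2 kmol/h = 2ξ₁ + 1ξ₂.
Selectivity: 1ξ₁ / (2ξ₂) = 1.84 → ξ₁ = 3.68 ξ₂.
Substitute: (2·3.68 + 1) ξ₂ = 330.2 → ξ₂ = 39.5 kmol/h, ξ₁ = 145.3 kmol/h.
Outlet amounts (n = n₀ + Σ ν·ξ):
  D: 530 − 2(145.3) − 1(39.5) = 199.8
  E: 1570 − 3(145.3) − 3(39.5) = 1015
  F: 0 + 1(145.3) = 145.3
  C: 0 + 2(39.5) = 78.99
Total out = 1440 kmol/h; y_E = 1015 / 1440 = 0.7054.

0.705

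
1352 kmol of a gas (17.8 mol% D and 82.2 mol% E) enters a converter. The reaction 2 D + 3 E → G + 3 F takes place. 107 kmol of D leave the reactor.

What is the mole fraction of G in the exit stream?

0.052

For D: n = n₀ − 2ξ → 107 = 240.7 − 2ξ, giving ξ = 66.83 kmol.
Outlet amounts (n = n₀ + ν ξ):
  D: 240.7 − 2(66.83) = 107
  E: 1111 − 3(66.83) = 910.9
  G: 0 + 1(66.83) = 66.83
  F: 0 + 3(66.83) = 200.5
Total out = 1285 kmol; y_G = 66.83 / 1285 = 0.052.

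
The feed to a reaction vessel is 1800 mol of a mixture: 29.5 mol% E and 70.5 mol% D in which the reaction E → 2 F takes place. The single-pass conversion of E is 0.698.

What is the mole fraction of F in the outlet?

E reacted = 0.698 × 531 = 370.6 mol; ν_E = −1, so ξ = 370.6/1 = 370.6 mol.
Outlet amounts (n = n₀ + ν ξ):
  E: 531 − 1(370.6) = 160.4
  F: 0 + 2(370.6) = 741.3
  D: 1269 (inert)
Total out = 2171 mol; y_F = 741.3 / 2171 = 0.3415.

0.342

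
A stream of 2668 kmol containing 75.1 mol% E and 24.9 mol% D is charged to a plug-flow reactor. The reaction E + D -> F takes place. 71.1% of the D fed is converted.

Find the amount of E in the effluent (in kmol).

D reacted = 0.711 × 664.3 = 472.3 kmol; ν_D = −1, so ξ = 472.3/1 = 472.3 kmol.
Outlet amounts (n = n₀ + ν ξ):
  E: 2004 − 1(472.3) = 1531
  D: 664.3 − 1(472.3) = 192
  F: 0 + 1(472.3) = 472.3

1530 kmol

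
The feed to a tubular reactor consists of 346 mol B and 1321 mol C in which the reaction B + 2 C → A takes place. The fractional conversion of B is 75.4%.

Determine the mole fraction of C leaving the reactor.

B reacted = 0.754 × 346 = 260.9 mol; ν_B = −1, so ξ = 260.9/1 = 260.9 mol.
Outlet amounts (n = n₀ + ν ξ):
  B: 346 − 1(260.9) = 85.12
  C: 1321 − 2(260.9) = 799.2
  A: 0 + 1(260.9) = 260.9
Total out = 1145 mol; y_C = 799.2 / 1145 = 0.6979.

0.698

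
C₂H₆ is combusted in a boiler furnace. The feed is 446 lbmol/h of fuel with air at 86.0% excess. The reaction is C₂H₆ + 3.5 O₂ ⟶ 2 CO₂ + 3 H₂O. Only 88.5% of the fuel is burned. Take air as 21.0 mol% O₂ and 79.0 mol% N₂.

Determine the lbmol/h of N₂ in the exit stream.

Stoichiometric O₂ = 3.5 × 446 = 1561 lbmol/h; O₂ fed = 1561 × 1.860 = 2903 lbmol/h.
N₂ fed = 2903 × 79/21 = 10920 lbmol/h.
Fuel reacted = 0.885 × 446 → ξ = 394.7 lbmol/h.
Outlet (n = n₀ + ν ξ):
  C₂H₆: 446 − 1(394.7) = 51.29
  O₂: 2903 − 3.5(394.7) = 1522
  N₂: 10920 (inert)
  CO₂: 0 + 2(394.7) = 789.4
  H₂O: 0 + 3(394.7) = 1184

10900 lbmol/h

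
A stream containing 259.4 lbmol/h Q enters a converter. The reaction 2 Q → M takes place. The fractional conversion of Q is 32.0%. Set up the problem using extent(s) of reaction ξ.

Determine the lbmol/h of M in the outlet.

41.5 lbmol/h

Q reacted = 0.32 × 259.4 = 83.01 lbmol/h; ν_Q = −2, so ξ = 83.01/2 = 41.5 lbmol/h.
Outlet amounts (n = n₀ + ν ξ):
  Q: 259.4 − 2(41.5) = 176.4
  M: 0 + 1(41.5) = 41.5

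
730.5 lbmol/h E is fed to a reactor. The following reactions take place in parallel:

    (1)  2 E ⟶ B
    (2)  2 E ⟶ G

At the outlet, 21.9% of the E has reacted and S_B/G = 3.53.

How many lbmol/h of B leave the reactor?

62.3 lbmol/h

Conversion of E: E consumed = 0.219 × 730.5 = 160 lbmol/h = 2ξ₁ + 2ξ₂.
Selectivity: 1ξ₁ / (1ξ₂) = 3.53 → ξ₁ = 3.53 ξ₂.
Substitute: (2·3.53 + 2) ξ₂ = 160 → ξ₂ = 17.66 lbmol/h, ξ₁ = 62.33 lbmol/h.
Outlet amounts (n = n₀ + Σ ν·ξ):
  E: 730.5 − 2(62.33) − 2(17.66) = 570.5
  B: 0 + 1(62.33) = 62.33
  G: 0 + 1(17.66) = 17.66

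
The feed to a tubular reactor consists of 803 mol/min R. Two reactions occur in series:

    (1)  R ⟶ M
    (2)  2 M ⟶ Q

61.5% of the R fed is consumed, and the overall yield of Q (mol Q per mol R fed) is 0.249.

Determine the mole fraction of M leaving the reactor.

Conversion of R: R consumed = 1ξ₁ = 0.615 × 803 → ξ₁ = 493.8 mol/min.
Yield of Q: 1ξ₂ / 803 = 0.249 → ξ₂ = 199.9 mol/min.
Outlet amounts (n = n₀ + Σ ν·ξ):
  R: 803 − 1(493.8) = 309.2
  M: 0 + 1(493.8) − 2(199.9) = 93.95
  Q: 0 + 1(199.9) = 199.9
Total out = 603.1 mol/min; y_M = 93.95 / 603.1 = 0.1558.

0.156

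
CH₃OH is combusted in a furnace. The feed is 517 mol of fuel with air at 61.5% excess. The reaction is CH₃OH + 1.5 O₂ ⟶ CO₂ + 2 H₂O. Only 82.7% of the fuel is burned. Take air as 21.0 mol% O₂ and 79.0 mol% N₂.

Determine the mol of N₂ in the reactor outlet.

4710 mol

Stoichiometric O₂ = 1.5 × 517 = 775.5 mol; O₂ fed = 775.5 × 1.615 = 1252 mol.
N₂ fed = 1252 × 79/21 = 4712 mol.
Fuel reacted = 0.827 × 517 → ξ = 427.6 mol.
Outlet (n = n₀ + ν ξ):
  CH₃OH: 517 − 1(427.6) = 89.44
  O₂: 1252 − 1.5(427.6) = 611.1
  N₂: 4712 (inert)
  CO₂: 0 + 1(427.6) = 427.6
  H₂O: 0 + 2(427.6) = 855.1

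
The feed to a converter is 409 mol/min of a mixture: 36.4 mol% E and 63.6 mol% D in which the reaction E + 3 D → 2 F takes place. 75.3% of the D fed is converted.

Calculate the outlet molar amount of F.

D reacted = 0.753 × 260.1 = 195.9 mol/min; ν_D = −3, so ξ = 195.9/3 = 65.29 mol/min.
Outlet amounts (n = n₀ + ν ξ):
  E: 148.9 − 1(65.29) = 83.58
  D: 260.1 − 3(65.29) = 64.25
  F: 0 + 2(65.29) = 130.6

131 mol/min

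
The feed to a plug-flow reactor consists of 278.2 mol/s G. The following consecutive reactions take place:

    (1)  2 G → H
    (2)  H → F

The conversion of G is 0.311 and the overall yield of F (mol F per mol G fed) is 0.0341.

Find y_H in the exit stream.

Conversion of G: G consumed = 2ξ₁ = 0.311 × 278.2 → ξ₁ = 43.26 mol/s.
Yield of F: 1ξ₂ / 278.2 = 0.0341 → ξ₂ = 9.487 mol/s.
Outlet amounts (n = n₀ + Σ ν·ξ):
  G: 278.2 − 2(43.26) = 191.7
  H: 0 + 1(43.26) − 1(9.487) = 33.77
  F: 0 + 1(9.487) = 9.487
Total out = 234.9 mol/s; y_H = 33.77 / 234.9 = 0.1438.

0.144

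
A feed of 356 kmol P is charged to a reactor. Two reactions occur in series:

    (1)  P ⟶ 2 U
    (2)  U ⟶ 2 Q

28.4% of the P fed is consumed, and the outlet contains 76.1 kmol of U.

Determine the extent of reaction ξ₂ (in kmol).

Conversion of P: P consumed = 1ξ₁ = 0.284 × 356 → ξ₁ = 101.1 kmol.
U balance: n_U = 0 + 2ξ₁ − 1ξ₂ = 76.1 → ξ₂ = (2·101.1 − 76.1)/1 = 126.1 kmol.
Outlet amounts (n = n₀ + Σ ν·ξ):
  P: 356 − 1(101.1) = 254.9
  U: 0 + 2(101.1) − 1(126.1) = 76.1
  Q: 0 + 2(126.1) = 252.2

ξ₂ = 126 kmol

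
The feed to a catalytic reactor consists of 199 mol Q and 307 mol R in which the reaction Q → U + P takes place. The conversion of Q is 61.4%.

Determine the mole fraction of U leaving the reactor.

Q reacted = 0.614 × 199 = 122.2 mol; ν_Q = −1, so ξ = 122.2/1 = 122.2 mol.
Outlet amounts (n = n₀ + ν ξ):
  Q: 199 − 1(122.2) = 76.81
  U: 0 + 1(122.2) = 122.2
  P: 0 + 1(122.2) = 122.2
  R: 307 (inert)
Total out = 628.2 mol; y_U = 122.2 / 628.2 = 0.1945.

0.195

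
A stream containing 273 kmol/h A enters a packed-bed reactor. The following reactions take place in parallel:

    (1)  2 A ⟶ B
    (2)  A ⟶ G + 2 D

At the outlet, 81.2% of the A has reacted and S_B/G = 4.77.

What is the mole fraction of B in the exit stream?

Conversion of A: A consumed = 0.812 × 273 = 221.7 kmol/h = 2ξ₁ + 1ξ₂.
Selectivity: 1ξ₁ / (1ξ₂) = 4.77 → ξ₁ = 4.77 ξ₂.
Substitute: (2·4.77 + 1) ξ₂ = 221.7 → ξ₂ = 21.03 kmol/h, ξ₁ = 100.3 kmol/h.
Outlet amounts (n = n₀ + Σ ν·ξ):
  A: 273 − 2(100.3) − 1(21.03) = 51.32
  B: 0 + 1(100.3) = 100.3
  G: 0 + 1(21.03) = 21.03
  D: 0 + 2(21.03) = 42.06
Total out = 214.7 kmol/h; y_B = 100.3 / 214.7 = 0.4672.

0.467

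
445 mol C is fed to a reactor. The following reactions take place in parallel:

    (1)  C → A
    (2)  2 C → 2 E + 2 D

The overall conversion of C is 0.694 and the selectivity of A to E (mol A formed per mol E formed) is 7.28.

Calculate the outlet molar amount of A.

Conversion of C: C consumed = 0.694 × 445 = 308.8 mol = 1ξ₁ + 2ξ₂.
Selectivity: 1ξ₁ / (2ξ₂) = 7.28 → ξ₁ = 14.56 ξ₂.
Substitute: (1·14.56 + 2) ξ₂ = 308.8 → ξ₂ = 18.65 mol, ξ₁ = 271.5 mol.
Outlet amounts (n = n₀ + Σ ν·ξ):
  C: 445 − 1(271.5) − 2(18.65) = 136.2
  A: 0 + 1(271.5) = 271.5
  E: 0 + 2(18.65) = 37.3
  D: 0 + 2(18.65) = 37.3

272 mol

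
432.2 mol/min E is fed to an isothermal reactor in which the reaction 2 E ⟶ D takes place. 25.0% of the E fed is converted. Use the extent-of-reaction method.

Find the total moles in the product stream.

378 mol/min

E reacted = 0.25 × 432.2 = 108 mol/min; ν_E = −2, so ξ = 108/2 = 54.02 mol/min.
Outlet amounts (n = n₀ + ν ξ):
  E: 432.2 − 2(54.02) = 324.1
  D: 0 + 1(54.02) = 54.02
Total out = 324.1 + 54.02 = 378.2 mol/min.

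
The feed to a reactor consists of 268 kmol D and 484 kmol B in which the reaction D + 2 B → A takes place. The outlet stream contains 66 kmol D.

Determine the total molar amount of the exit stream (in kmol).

For D: n = n₀ − 1ξ → 66 = 268 − 1ξ, giving ξ = 202 kmol.
Outlet amounts (n = n₀ + ν ξ):
  D: 268 − 1(202) = 66
  B: 484 − 2(202) = 80
  A: 0 + 1(202) = 202
Total out = 66 + 80 + 202 = 348 kmol.

348 kmol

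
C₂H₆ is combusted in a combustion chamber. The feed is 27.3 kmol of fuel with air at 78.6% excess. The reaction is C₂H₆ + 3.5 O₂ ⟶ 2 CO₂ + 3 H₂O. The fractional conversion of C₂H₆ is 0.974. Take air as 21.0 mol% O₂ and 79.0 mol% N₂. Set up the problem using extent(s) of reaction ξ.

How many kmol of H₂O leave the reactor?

Stoichiometric O₂ = 3.5 × 27.3 = 95.55 kmol; O₂ fed = 95.55 × 1.786 = 170.7 kmol.
N₂ fed = 170.7 × 79/21 = 642 kmol.
Fuel reacted = 0.974 × 27.3 → ξ = 26.59 kmol.
Outlet (n = n₀ + ν ξ):
  C₂H₆: 27.3 − 1(26.59) = 0.7098
  O₂: 170.7 − 3.5(26.59) = 77.59
  N₂: 642 (inert)
  CO₂: 0 + 2(26.59) = 53.18
  H₂O: 0 + 3(26.59) = 79.77

79.8 kmol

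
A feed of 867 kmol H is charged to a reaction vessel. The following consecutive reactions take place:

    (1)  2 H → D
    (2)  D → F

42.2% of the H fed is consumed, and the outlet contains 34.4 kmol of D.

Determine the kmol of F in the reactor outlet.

Conversion of H: H consumed = 2ξ₁ = 0.422 × 867 → ξ₁ = 182.9 kmol.
D balance: n_D = 0 + 1ξ₁ − 1ξ₂ = 34.4 → ξ₂ = (1·182.9 − 34.4)/1 = 148.5 kmol.
Outlet amounts (n = n₀ + Σ ν·ξ):
  H: 867 − 2(182.9) = 501.1
  D: 0 + 1(182.9) − 1(148.5) = 34.4
  F: 0 + 1(148.5) = 148.5

149 kmol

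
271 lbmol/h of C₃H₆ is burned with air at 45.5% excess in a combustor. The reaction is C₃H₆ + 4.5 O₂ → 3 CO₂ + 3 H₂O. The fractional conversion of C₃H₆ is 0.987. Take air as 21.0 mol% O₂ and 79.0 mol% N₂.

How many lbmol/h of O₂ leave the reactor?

571 lbmol/h

Stoichiometric O₂ = 4.5 × 271 = 1220 lbmol/h; O₂ fed = 1220 × 1.455 = 1774 lbmol/h.
N₂ fed = 1774 × 79/21 = 6675 lbmol/h.
Fuel reacted = 0.987 × 271 → ξ = 267.5 lbmol/h.
Outlet (n = n₀ + ν ξ):
  C₃H₆: 271 − 1(267.5) = 3.523
  O₂: 1774 − 4.5(267.5) = 570.7
  N₂: 6675 (inert)
  CO₂: 0 + 3(267.5) = 802.4
  H₂O: 0 + 3(267.5) = 802.4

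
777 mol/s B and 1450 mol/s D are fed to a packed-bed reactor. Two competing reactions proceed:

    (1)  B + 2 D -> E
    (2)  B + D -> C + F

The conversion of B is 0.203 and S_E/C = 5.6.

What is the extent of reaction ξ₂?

Conversion of B: B consumed = 0.203 × 777 = 157.7 mol/s = 1ξ₁ + 1ξ₂.
Selectivity: 1ξ₁ / (1ξ₂) = 5.6 → ξ₁ = 5.6 ξ₂.
Substitute: (1·5.6 + 1) ξ₂ = 157.7 → ξ₂ = 23.9 mol/s, ξ₁ = 133.8 mol/s.
Outlet amounts (n = n₀ + Σ ν·ξ):
  B: 777 − 1(133.8) − 1(23.9) = 619.3
  D: 1450 − 2(133.8) − 1(23.9) = 1158
  E: 0 + 1(133.8) = 133.8
  C: 0 + 1(23.9) = 23.9
  F: 0 + 1(23.9) = 23.9

ξ₂ = 23.9 mol/s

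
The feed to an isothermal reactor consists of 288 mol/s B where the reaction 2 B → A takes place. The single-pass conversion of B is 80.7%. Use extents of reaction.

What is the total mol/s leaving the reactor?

172 mol/s

B reacted = 0.807 × 288 = 232.4 mol/s; ν_B = −2, so ξ = 232.4/2 = 116.2 mol/s.
Outlet amounts (n = n₀ + ν ξ):
  B: 288 − 2(116.2) = 55.58
  A: 0 + 1(116.2) = 116.2
Total out = 55.58 + 116.2 = 171.8 mol/s.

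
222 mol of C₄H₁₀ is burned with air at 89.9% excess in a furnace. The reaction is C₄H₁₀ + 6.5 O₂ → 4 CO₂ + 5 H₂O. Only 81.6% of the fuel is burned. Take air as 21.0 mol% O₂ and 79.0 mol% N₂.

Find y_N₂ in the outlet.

Stoichiometric O₂ = 6.5 × 222 = 1443 mol; O₂ fed = 1443 × 1.899 = 2740 mol.
N₂ fed = 2740 × 79/21 = 10310 mol.
Fuel reacted = 0.816 × 222 → ξ = 181.2 mol.
Outlet (n = n₀ + ν ξ):
  C₄H₁₀: 222 − 1(181.2) = 40.85
  O₂: 2740 − 6.5(181.2) = 1563
  N₂: 10310 (inert)
  CO₂: 0 + 4(181.2) = 724.6
  H₂O: 0 + 5(181.2) = 905.8
Total out = 13540 mol; y_N₂ = 10310 / 13540 = 0.7612.

0.761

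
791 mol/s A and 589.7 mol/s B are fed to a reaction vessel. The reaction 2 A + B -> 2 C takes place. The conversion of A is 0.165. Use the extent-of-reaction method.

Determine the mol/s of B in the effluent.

A reacted = 0.165 × 791 = 130.5 mol/s; ν_A = −2, so ξ = 130.5/2 = 65.26 mol/s.
Outlet amounts (n = n₀ + ν ξ):
  A: 791 − 2(65.26) = 660.5
  B: 589.7 − 1(65.26) = 524.4
  C: 0 + 2(65.26) = 130.5

524 mol/s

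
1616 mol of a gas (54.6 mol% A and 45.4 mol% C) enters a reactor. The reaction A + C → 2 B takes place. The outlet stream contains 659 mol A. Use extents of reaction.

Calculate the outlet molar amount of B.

For A: n = n₀ − 1ξ → 659 = 882.3 − 1ξ, giving ξ = 223.3 mol.
Outlet amounts (n = n₀ + ν ξ):
  A: 882.3 − 1(223.3) = 659
  C: 733.7 − 1(223.3) = 510.3
  B: 0 + 2(223.3) = 446.7

447 mol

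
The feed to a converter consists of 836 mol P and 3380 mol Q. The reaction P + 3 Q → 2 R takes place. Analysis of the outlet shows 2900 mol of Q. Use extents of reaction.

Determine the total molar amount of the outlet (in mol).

3900 mol

For Q: n = n₀ − 3ξ → 2900 = 3380 − 3ξ, giving ξ = 160 mol.
Outlet amounts (n = n₀ + ν ξ):
  P: 836 − 1(160) = 676
  Q: 3380 − 3(160) = 2900
  R: 0 + 2(160) = 320
Total out = 676 + 2900 + 320 = 3896 mol.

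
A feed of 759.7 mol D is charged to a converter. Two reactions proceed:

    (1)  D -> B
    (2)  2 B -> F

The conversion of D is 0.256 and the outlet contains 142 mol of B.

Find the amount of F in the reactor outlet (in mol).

Conversion of D: D consumed = 1ξ₁ = 0.256 × 759.7 → ξ₁ = 194.5 mol.
B balance: n_B = 0 + 1ξ₁ − 2ξ₂ = 142 → ξ₂ = (1·194.5 − 142)/2 = 26.24 mol.
Outlet amounts (n = n₀ + Σ ν·ξ):
  D: 759.7 − 1(194.5) = 565.2
  B: 0 + 1(194.5) − 2(26.24) = 142
  F: 0 + 1(26.24) = 26.24

26.2 mol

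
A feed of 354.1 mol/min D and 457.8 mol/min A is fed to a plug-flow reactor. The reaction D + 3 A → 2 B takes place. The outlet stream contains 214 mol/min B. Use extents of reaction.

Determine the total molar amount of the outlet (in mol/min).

598 mol/min

For B: n = n₀ + 2ξ → 214 = 0 + 2ξ, giving ξ = 107 mol/min.
Outlet amounts (n = n₀ + ν ξ):
  D: 354.1 − 1(107) = 247.1
  A: 457.8 − 3(107) = 136.8
  B: 0 + 2(107) = 214
Total out = 247.1 + 136.8 + 214 = 597.9 mol/min.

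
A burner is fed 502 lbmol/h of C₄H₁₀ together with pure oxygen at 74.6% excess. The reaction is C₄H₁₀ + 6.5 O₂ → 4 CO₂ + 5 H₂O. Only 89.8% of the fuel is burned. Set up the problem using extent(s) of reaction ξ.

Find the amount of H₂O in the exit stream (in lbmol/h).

2250 lbmol/h

Stoichiometric O₂ = 6.5 × 502 = 3263 lbmol/h; O₂ fed = 3263 × 1.746 = 5697 lbmol/h.
Fuel reacted = 0.898 × 502 → ξ = 450.8 lbmol/h.
Outlet (n = n₀ + ν ξ):
  C₄H₁₀: 502 − 1(450.8) = 51.2
  O₂: 5697 − 6.5(450.8) = 2767
  CO₂: 0 + 4(450.8) = 1803
  H₂O: 0 + 5(450.8) = 2254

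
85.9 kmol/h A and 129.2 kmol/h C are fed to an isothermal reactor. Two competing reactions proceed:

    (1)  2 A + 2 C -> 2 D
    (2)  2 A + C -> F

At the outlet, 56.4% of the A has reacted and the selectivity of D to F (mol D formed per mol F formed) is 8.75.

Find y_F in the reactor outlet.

Conversion of A: A consumed = 0.564 × 85.9 = 48.45 kmol/h = 2ξ₁ + 2ξ₂.
Selectivity: 2ξ₁ / (1ξ₂) = 8.75 → ξ₁ = 4.375 ξ₂.
Substitute: (2·4.375 + 2) ξ₂ = 48.45 → ξ₂ = 4.507 kmol/h, ξ₁ = 19.72 kmol/h.
Outlet amounts (n = n₀ + Σ ν·ξ):
  A: 85.9 − 2(19.72) − 2(4.507) = 37.45
  C: 129.2 − 2(19.72) − 1(4.507) = 85.26
  D: 0 + 2(19.72) = 39.43
  F: 0 + 1(4.507) = 4.507
Total out = 166.7 kmol/h; y_F = 4.507 / 166.7 = 0.02704.

0.027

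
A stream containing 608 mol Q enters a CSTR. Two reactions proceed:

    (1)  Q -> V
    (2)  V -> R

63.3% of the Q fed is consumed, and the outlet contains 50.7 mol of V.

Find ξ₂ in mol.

ξ₂ = 334 mol

Conversion of Q: Q consumed = 1ξ₁ = 0.633 × 608 → ξ₁ = 384.9 mol.
V balance: n_V = 0 + 1ξ₁ − 1ξ₂ = 50.7 → ξ₂ = (1·384.9 − 50.7)/1 = 334.2 mol.
Outlet amounts (n = n₀ + Σ ν·ξ):
  Q: 608 − 1(384.9) = 223.1
  V: 0 + 1(384.9) − 1(334.2) = 50.7
  R: 0 + 1(334.2) = 334.2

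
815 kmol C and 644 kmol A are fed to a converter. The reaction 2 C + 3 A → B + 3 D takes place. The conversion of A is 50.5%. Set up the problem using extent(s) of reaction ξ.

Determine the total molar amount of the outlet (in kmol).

1350 kmol

A reacted = 0.505 × 644 = 325.2 kmol; ν_A = −3, so ξ = 325.2/3 = 108.4 kmol.
Outlet amounts (n = n₀ + ν ξ):
  C: 815 − 2(108.4) = 598.2
  A: 644 − 3(108.4) = 318.8
  B: 0 + 1(108.4) = 108.4
  D: 0 + 3(108.4) = 325.2
Total out = 598.2 + 318.8 + 108.4 + 325.2 = 1351 kmol.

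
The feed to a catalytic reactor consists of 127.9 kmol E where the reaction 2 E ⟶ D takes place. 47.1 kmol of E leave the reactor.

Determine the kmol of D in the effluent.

For E: n = n₀ − 2ξ → 47.1 = 127.9 − 2ξ, giving ξ = 40.4 kmol.
Outlet amounts (n = n₀ + ν ξ):
  E: 127.9 − 2(40.4) = 47.1
  D: 0 + 1(40.4) = 40.4

40.4 kmol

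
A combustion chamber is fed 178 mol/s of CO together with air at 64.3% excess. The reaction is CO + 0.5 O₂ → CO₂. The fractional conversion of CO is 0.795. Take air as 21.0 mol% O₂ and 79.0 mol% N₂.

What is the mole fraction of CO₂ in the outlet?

0.176

Stoichiometric O₂ = 0.5 × 178 = 89 mol/s; O₂ fed = 89 × 1.643 = 146.2 mol/s.
N₂ fed = 146.2 × 79/21 = 550.1 mol/s.
Fuel reacted = 0.795 × 178 → ξ = 141.5 mol/s.
Outlet (n = n₀ + ν ξ):
  CO: 178 − 1(141.5) = 36.49
  O₂: 146.2 − 0.5(141.5) = 75.47
  N₂: 550.1 (inert)
  CO₂: 0 + 1(141.5) = 141.5
Total out = 803.6 mol/s; y_CO₂ = 141.5 / 803.6 = 0.1761.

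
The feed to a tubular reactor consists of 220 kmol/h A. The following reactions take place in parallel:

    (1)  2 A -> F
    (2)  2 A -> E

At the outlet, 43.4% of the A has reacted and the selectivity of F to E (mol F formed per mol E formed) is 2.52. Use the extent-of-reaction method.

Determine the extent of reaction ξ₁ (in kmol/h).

ξ₁ = 34.2 kmol/h

Conversion of A: A consumed = 0.434 × 220 = 95.48 kmol/h = 2ξ₁ + 2ξ₂.
Selectivity: 1ξ₁ / (1ξ₂) = 2.52 → ξ₁ = 2.52 ξ₂.
Substitute: (2·2.52 + 2) ξ₂ = 95.48 → ξ₂ = 13.56 kmol/h, ξ₁ = 34.18 kmol/h.
Outlet amounts (n = n₀ + Σ ν·ξ):
  A: 220 − 2(34.18) − 2(13.56) = 124.5
  F: 0 + 1(34.18) = 34.18
  E: 0 + 1(13.56) = 13.56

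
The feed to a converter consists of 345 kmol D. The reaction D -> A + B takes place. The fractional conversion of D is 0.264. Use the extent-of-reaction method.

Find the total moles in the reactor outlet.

436 kmol

D reacted = 0.264 × 345 = 91.08 kmol; ν_D = −1, so ξ = 91.08/1 = 91.08 kmol.
Outlet amounts (n = n₀ + ν ξ):
  D: 345 − 1(91.08) = 253.9
  A: 0 + 1(91.08) = 91.08
  B: 0 + 1(91.08) = 91.08
Total out = 253.9 + 91.08 + 91.08 = 436.1 kmol.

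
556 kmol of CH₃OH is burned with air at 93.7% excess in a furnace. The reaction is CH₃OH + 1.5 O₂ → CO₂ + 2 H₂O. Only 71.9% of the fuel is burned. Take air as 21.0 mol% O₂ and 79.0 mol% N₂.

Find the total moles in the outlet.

8450 kmol

Stoichiometric O₂ = 1.5 × 556 = 834 kmol; O₂ fed = 834 × 1.937 = 1615 kmol.
N₂ fed = 1615 × 79/21 = 6077 kmol.
Fuel reacted = 0.719 × 556 → ξ = 399.8 kmol.
Outlet (n = n₀ + ν ξ):
  CH₃OH: 556 − 1(399.8) = 156.2
  O₂: 1615 − 1.5(399.8) = 1016
  N₂: 6077 (inert)
  CO₂: 0 + 1(399.8) = 399.8
  H₂O: 0 + 2(399.8) = 799.5
Total out = 156.2 + 1016 + 6077 + 399.8 + 799.5 = 8449 kmol.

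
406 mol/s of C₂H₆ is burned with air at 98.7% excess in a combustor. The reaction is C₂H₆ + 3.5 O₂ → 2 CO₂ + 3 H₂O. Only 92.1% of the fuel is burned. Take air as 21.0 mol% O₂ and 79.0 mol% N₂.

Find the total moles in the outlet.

Stoichiometric O₂ = 3.5 × 406 = 1421 mol/s; O₂ fed = 1421 × 1.987 = 2824 mol/s.
N₂ fed = 2824 × 79/21 = 10620 mol/s.
Fuel reacted = 0.921 × 406 → ξ = 373.9 mol/s.
Outlet (n = n₀ + ν ξ):
  C₂H₆: 406 − 1(373.9) = 32.07
  O₂: 2824 − 3.5(373.9) = 1515
  N₂: 10620 (inert)
  CO₂: 0 + 2(373.9) = 747.9
  H₂O: 0 + 3(373.9) = 1122
Total out = 32.07 + 1515 + 10620 + 747.9 + 1122 = 14040 mol/s.

14000 mol/s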